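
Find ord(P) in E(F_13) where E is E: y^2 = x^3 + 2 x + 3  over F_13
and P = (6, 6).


Compute successive multiples of P until we hit O:
  1P = (6, 6)
  2P = (11, 11)
  3P = (10, 3)
  4P = (0, 9)
  5P = (4, 6)
  6P = (3, 7)
  7P = (7, 3)
  8P = (9, 3)
  ... (continuing to 18P)
  18P = O

ord(P) = 18


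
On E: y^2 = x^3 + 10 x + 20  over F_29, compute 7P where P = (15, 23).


k = 7 = 111_2 (binary, LSB first: 111)
Double-and-add from P = (15, 23):
  bit 0 = 1: acc = O + (15, 23) = (15, 23)
  bit 1 = 1: acc = (15, 23) + (23, 18) = (0, 22)
  bit 2 = 1: acc = (0, 22) + (18, 0) = (15, 6)

7P = (15, 6)


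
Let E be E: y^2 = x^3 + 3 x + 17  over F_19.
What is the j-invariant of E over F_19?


Delta = -16(4 a^3 + 27 b^2) mod 19 = 2
-1728 * (4 a)^3 = -1728 * (4*3)^3 mod 19 = 18
j = 18 * 2^(-1) mod 19 = 9

j = 9 (mod 19)


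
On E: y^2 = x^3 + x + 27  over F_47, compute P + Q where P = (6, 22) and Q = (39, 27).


P != Q, so use the chord formula.
s = (y2 - y1) / (x2 - x1) = (5) / (33) mod 47 = 3
x3 = s^2 - x1 - x2 mod 47 = 3^2 - 6 - 39 = 11
y3 = s (x1 - x3) - y1 mod 47 = 3 * (6 - 11) - 22 = 10

P + Q = (11, 10)


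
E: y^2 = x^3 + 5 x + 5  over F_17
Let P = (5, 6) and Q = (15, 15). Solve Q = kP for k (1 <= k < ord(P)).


Enumerate multiples of P until we hit Q = (15, 15):
  1P = (5, 6)
  2P = (8, 8)
  3P = (12, 12)
  4P = (16, 4)
  5P = (15, 2)
  6P = (6, 8)
  7P = (10, 1)
  8P = (3, 9)
  9P = (7, 14)
  10P = (4, 15)
  11P = (4, 2)
  12P = (7, 3)
  13P = (3, 8)
  14P = (10, 16)
  15P = (6, 9)
  16P = (15, 15)
Match found at i = 16.

k = 16


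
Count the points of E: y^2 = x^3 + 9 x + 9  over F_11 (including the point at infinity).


For each x in F_11, count y with y^2 = x^3 + 9 x + 9 mod 11:
  x = 0: RHS = 9, y in [3, 8]  -> 2 point(s)
  x = 5: RHS = 3, y in [5, 6]  -> 2 point(s)
  x = 6: RHS = 4, y in [2, 9]  -> 2 point(s)
  x = 9: RHS = 5, y in [4, 7]  -> 2 point(s)
Affine points: 8. Add the point at infinity: total = 9.

#E(F_11) = 9


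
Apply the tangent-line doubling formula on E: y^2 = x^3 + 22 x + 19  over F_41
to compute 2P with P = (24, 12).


Doubling: s = (3 x1^2 + a) / (2 y1)
s = (3*24^2 + 22) / (2*12) mod 41 = 8
x3 = s^2 - 2 x1 mod 41 = 8^2 - 2*24 = 16
y3 = s (x1 - x3) - y1 mod 41 = 8 * (24 - 16) - 12 = 11

2P = (16, 11)


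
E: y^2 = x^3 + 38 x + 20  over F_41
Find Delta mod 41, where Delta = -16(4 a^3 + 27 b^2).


4 a^3 + 27 b^2 = 4*38^3 + 27*20^2 = 219488 + 10800 = 230288
Delta = -16 * (230288) = -3684608
Delta mod 41 = 21

Delta = 21 (mod 41)


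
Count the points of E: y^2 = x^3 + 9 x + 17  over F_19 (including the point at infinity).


For each x in F_19, count y with y^2 = x^3 + 9 x + 17 mod 19:
  x = 0: RHS = 17, y in [6, 13]  -> 2 point(s)
  x = 2: RHS = 5, y in [9, 10]  -> 2 point(s)
  x = 5: RHS = 16, y in [4, 15]  -> 2 point(s)
  x = 7: RHS = 5, y in [9, 10]  -> 2 point(s)
  x = 10: RHS = 5, y in [9, 10]  -> 2 point(s)
  x = 16: RHS = 1, y in [1, 18]  -> 2 point(s)
  x = 18: RHS = 7, y in [8, 11]  -> 2 point(s)
Affine points: 14. Add the point at infinity: total = 15.

#E(F_19) = 15


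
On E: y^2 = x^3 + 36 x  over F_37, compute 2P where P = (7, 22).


k = 2 = 10_2 (binary, LSB first: 01)
Double-and-add from P = (7, 22):
  bit 0 = 0: acc unchanged = O
  bit 1 = 1: acc = O + (11, 32) = (11, 32)

2P = (11, 32)


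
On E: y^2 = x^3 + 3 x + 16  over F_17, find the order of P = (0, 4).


Compute successive multiples of P until we hit O:
  1P = (0, 4)
  2P = (2, 8)
  3P = (2, 9)
  4P = (0, 13)
  5P = O

ord(P) = 5


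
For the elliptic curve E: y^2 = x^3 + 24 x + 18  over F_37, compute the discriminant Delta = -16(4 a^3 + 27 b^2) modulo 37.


4 a^3 + 27 b^2 = 4*24^3 + 27*18^2 = 55296 + 8748 = 64044
Delta = -16 * (64044) = -1024704
Delta mod 37 = 11

Delta = 11 (mod 37)


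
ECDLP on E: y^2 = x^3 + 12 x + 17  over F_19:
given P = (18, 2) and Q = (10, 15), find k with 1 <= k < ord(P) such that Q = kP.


Enumerate multiples of P until we hit Q = (10, 15):
  1P = (18, 2)
  2P = (3, 2)
  3P = (17, 17)
  4P = (0, 13)
  5P = (8, 13)
  6P = (2, 7)
  7P = (6, 18)
  8P = (1, 7)
  9P = (11, 6)
  10P = (7, 8)
  11P = (10, 4)
  12P = (16, 7)
  13P = (15, 0)
  14P = (16, 12)
  15P = (10, 15)
Match found at i = 15.

k = 15


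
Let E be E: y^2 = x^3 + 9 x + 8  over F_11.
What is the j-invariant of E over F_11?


Delta = -16(4 a^3 + 27 b^2) mod 11 = 1
-1728 * (4 a)^3 = -1728 * (4*9)^3 mod 11 = 6
j = 6 * 1^(-1) mod 11 = 6

j = 6 (mod 11)


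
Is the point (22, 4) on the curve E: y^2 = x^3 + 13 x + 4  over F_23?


Check whether y^2 = x^3 + 13 x + 4 (mod 23) for (x, y) = (22, 4).
LHS: y^2 = 4^2 mod 23 = 16
RHS: x^3 + 13 x + 4 = 22^3 + 13*22 + 4 mod 23 = 13
LHS != RHS

No, not on the curve


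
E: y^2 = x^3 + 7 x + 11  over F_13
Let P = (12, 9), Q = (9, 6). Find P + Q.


P != Q, so use the chord formula.
s = (y2 - y1) / (x2 - x1) = (10) / (10) mod 13 = 1
x3 = s^2 - x1 - x2 mod 13 = 1^2 - 12 - 9 = 6
y3 = s (x1 - x3) - y1 mod 13 = 1 * (12 - 6) - 9 = 10

P + Q = (6, 10)


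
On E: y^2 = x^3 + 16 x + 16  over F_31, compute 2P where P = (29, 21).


Doubling: s = (3 x1^2 + a) / (2 y1)
s = (3*29^2 + 16) / (2*21) mod 31 = 11
x3 = s^2 - 2 x1 mod 31 = 11^2 - 2*29 = 1
y3 = s (x1 - x3) - y1 mod 31 = 11 * (29 - 1) - 21 = 8

2P = (1, 8)


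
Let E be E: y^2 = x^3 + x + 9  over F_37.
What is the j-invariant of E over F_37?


Delta = -16(4 a^3 + 27 b^2) mod 37 = 20
-1728 * (4 a)^3 = -1728 * (4*1)^3 mod 37 = 1
j = 1 * 20^(-1) mod 37 = 13

j = 13 (mod 37)


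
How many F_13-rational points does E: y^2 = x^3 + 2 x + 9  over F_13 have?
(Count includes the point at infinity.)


For each x in F_13, count y with y^2 = x^3 + 2 x + 9 mod 13:
  x = 0: RHS = 9, y in [3, 10]  -> 2 point(s)
  x = 1: RHS = 12, y in [5, 8]  -> 2 point(s)
  x = 3: RHS = 3, y in [4, 9]  -> 2 point(s)
  x = 4: RHS = 3, y in [4, 9]  -> 2 point(s)
  x = 5: RHS = 1, y in [1, 12]  -> 2 point(s)
  x = 6: RHS = 3, y in [4, 9]  -> 2 point(s)
  x = 8: RHS = 4, y in [2, 11]  -> 2 point(s)
  x = 11: RHS = 10, y in [6, 7]  -> 2 point(s)
Affine points: 16. Add the point at infinity: total = 17.

#E(F_13) = 17


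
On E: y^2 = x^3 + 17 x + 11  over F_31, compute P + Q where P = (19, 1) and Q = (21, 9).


P != Q, so use the chord formula.
s = (y2 - y1) / (x2 - x1) = (8) / (2) mod 31 = 4
x3 = s^2 - x1 - x2 mod 31 = 4^2 - 19 - 21 = 7
y3 = s (x1 - x3) - y1 mod 31 = 4 * (19 - 7) - 1 = 16

P + Q = (7, 16)


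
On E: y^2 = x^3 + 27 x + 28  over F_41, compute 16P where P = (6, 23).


k = 16 = 10000_2 (binary, LSB first: 00001)
Double-and-add from P = (6, 23):
  bit 0 = 0: acc unchanged = O
  bit 1 = 0: acc unchanged = O
  bit 2 = 0: acc unchanged = O
  bit 3 = 0: acc unchanged = O
  bit 4 = 1: acc = O + (38, 17) = (38, 17)

16P = (38, 17)


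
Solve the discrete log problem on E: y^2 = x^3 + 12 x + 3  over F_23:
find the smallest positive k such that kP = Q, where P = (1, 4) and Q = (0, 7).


Enumerate multiples of P until we hit Q = (0, 7):
  1P = (1, 4)
  2P = (22, 17)
  3P = (2, 14)
  4P = (5, 2)
  5P = (0, 7)
Match found at i = 5.

k = 5


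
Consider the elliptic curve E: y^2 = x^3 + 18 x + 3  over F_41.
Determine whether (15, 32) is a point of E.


Check whether y^2 = x^3 + 18 x + 3 (mod 41) for (x, y) = (15, 32).
LHS: y^2 = 32^2 mod 41 = 40
RHS: x^3 + 18 x + 3 = 15^3 + 18*15 + 3 mod 41 = 40
LHS = RHS

Yes, on the curve


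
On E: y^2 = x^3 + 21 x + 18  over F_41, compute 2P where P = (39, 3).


Doubling: s = (3 x1^2 + a) / (2 y1)
s = (3*39^2 + 21) / (2*3) mod 41 = 26
x3 = s^2 - 2 x1 mod 41 = 26^2 - 2*39 = 24
y3 = s (x1 - x3) - y1 mod 41 = 26 * (39 - 24) - 3 = 18

2P = (24, 18)


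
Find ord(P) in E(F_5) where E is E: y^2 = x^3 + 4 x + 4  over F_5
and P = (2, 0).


Compute successive multiples of P until we hit O:
  1P = (2, 0)
  2P = O

ord(P) = 2


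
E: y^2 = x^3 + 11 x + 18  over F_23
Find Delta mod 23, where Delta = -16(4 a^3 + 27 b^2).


4 a^3 + 27 b^2 = 4*11^3 + 27*18^2 = 5324 + 8748 = 14072
Delta = -16 * (14072) = -225152
Delta mod 23 = 18

Delta = 18 (mod 23)


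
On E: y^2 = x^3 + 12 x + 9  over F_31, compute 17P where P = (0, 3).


k = 17 = 10001_2 (binary, LSB first: 10001)
Double-and-add from P = (0, 3):
  bit 0 = 1: acc = O + (0, 3) = (0, 3)
  bit 1 = 0: acc unchanged = (0, 3)
  bit 2 = 0: acc unchanged = (0, 3)
  bit 3 = 0: acc unchanged = (0, 3)
  bit 4 = 1: acc = (0, 3) + (22, 28) = (6, 24)

17P = (6, 24)


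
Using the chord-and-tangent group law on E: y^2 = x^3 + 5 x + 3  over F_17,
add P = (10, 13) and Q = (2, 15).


P != Q, so use the chord formula.
s = (y2 - y1) / (x2 - x1) = (2) / (9) mod 17 = 4
x3 = s^2 - x1 - x2 mod 17 = 4^2 - 10 - 2 = 4
y3 = s (x1 - x3) - y1 mod 17 = 4 * (10 - 4) - 13 = 11

P + Q = (4, 11)


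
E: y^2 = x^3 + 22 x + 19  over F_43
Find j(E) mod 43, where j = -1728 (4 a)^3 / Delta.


Delta = -16(4 a^3 + 27 b^2) mod 43 = 1
-1728 * (4 a)^3 = -1728 * (4*22)^3 mod 43 = 22
j = 22 * 1^(-1) mod 43 = 22

j = 22 (mod 43)


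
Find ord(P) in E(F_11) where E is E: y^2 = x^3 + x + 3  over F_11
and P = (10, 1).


Compute successive multiples of P until we hit O:
  1P = (10, 1)
  2P = (6, 7)
  3P = (0, 6)
  4P = (4, 7)
  5P = (9, 9)
  6P = (1, 4)
  7P = (5, 1)
  8P = (7, 10)
  ... (continuing to 18P)
  18P = O

ord(P) = 18


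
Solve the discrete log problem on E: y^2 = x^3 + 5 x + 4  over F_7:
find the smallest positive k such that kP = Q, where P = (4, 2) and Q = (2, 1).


Enumerate multiples of P until we hit Q = (2, 1):
  1P = (4, 2)
  2P = (0, 2)
  3P = (3, 5)
  4P = (2, 6)
  5P = (5, 0)
  6P = (2, 1)
Match found at i = 6.

k = 6


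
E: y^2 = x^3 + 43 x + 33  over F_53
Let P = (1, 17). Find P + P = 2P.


Doubling: s = (3 x1^2 + a) / (2 y1)
s = (3*1^2 + 43) / (2*17) mod 53 = 45
x3 = s^2 - 2 x1 mod 53 = 45^2 - 2*1 = 9
y3 = s (x1 - x3) - y1 mod 53 = 45 * (1 - 9) - 17 = 47

2P = (9, 47)


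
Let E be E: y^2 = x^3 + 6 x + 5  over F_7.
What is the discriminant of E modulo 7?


4 a^3 + 27 b^2 = 4*6^3 + 27*5^2 = 864 + 675 = 1539
Delta = -16 * (1539) = -24624
Delta mod 7 = 2

Delta = 2 (mod 7)


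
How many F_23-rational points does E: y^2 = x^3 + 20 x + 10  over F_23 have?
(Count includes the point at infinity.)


For each x in F_23, count y with y^2 = x^3 + 20 x + 10 mod 23:
  x = 1: RHS = 8, y in [10, 13]  -> 2 point(s)
  x = 2: RHS = 12, y in [9, 14]  -> 2 point(s)
  x = 4: RHS = 16, y in [4, 19]  -> 2 point(s)
  x = 6: RHS = 1, y in [1, 22]  -> 2 point(s)
  x = 12: RHS = 0, y in [0]  -> 1 point(s)
  x = 13: RHS = 6, y in [11, 12]  -> 2 point(s)
  x = 19: RHS = 4, y in [2, 21]  -> 2 point(s)
  x = 21: RHS = 8, y in [10, 13]  -> 2 point(s)
  x = 22: RHS = 12, y in [9, 14]  -> 2 point(s)
Affine points: 17. Add the point at infinity: total = 18.

#E(F_23) = 18


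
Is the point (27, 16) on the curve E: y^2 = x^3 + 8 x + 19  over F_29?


Check whether y^2 = x^3 + 8 x + 19 (mod 29) for (x, y) = (27, 16).
LHS: y^2 = 16^2 mod 29 = 24
RHS: x^3 + 8 x + 19 = 27^3 + 8*27 + 19 mod 29 = 24
LHS = RHS

Yes, on the curve


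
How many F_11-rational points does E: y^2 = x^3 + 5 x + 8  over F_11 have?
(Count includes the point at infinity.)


For each x in F_11, count y with y^2 = x^3 + 5 x + 8 mod 11:
  x = 1: RHS = 3, y in [5, 6]  -> 2 point(s)
  x = 2: RHS = 4, y in [2, 9]  -> 2 point(s)
  x = 4: RHS = 4, y in [2, 9]  -> 2 point(s)
  x = 5: RHS = 4, y in [2, 9]  -> 2 point(s)
  x = 6: RHS = 1, y in [1, 10]  -> 2 point(s)
  x = 7: RHS = 1, y in [1, 10]  -> 2 point(s)
  x = 9: RHS = 1, y in [1, 10]  -> 2 point(s)
Affine points: 14. Add the point at infinity: total = 15.

#E(F_11) = 15


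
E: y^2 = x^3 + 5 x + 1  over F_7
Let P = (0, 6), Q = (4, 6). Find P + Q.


P != Q, so use the chord formula.
s = (y2 - y1) / (x2 - x1) = (0) / (4) mod 7 = 0
x3 = s^2 - x1 - x2 mod 7 = 0^2 - 0 - 4 = 3
y3 = s (x1 - x3) - y1 mod 7 = 0 * (0 - 3) - 6 = 1

P + Q = (3, 1)


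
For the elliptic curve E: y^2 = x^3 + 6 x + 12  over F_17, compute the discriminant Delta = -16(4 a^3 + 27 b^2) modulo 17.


4 a^3 + 27 b^2 = 4*6^3 + 27*12^2 = 864 + 3888 = 4752
Delta = -16 * (4752) = -76032
Delta mod 17 = 9

Delta = 9 (mod 17)


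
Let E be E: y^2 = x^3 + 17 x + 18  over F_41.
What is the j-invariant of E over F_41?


Delta = -16(4 a^3 + 27 b^2) mod 41 = 3
-1728 * (4 a)^3 = -1728 * (4*17)^3 mod 41 = 23
j = 23 * 3^(-1) mod 41 = 35

j = 35 (mod 41)


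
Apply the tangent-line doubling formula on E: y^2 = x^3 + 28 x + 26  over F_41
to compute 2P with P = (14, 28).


Doubling: s = (3 x1^2 + a) / (2 y1)
s = (3*14^2 + 28) / (2*28) mod 41 = 11
x3 = s^2 - 2 x1 mod 41 = 11^2 - 2*14 = 11
y3 = s (x1 - x3) - y1 mod 41 = 11 * (14 - 11) - 28 = 5

2P = (11, 5)


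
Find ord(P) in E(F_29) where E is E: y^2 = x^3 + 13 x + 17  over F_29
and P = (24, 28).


Compute successive multiples of P until we hit O:
  1P = (24, 28)
  2P = (3, 5)
  3P = (8, 13)
  4P = (10, 25)
  5P = (2, 14)
  6P = (7, 25)
  7P = (18, 14)
  8P = (15, 22)
  ... (continuing to 30P)
  30P = O

ord(P) = 30


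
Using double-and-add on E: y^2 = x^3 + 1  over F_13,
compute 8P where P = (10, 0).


k = 8 = 1000_2 (binary, LSB first: 0001)
Double-and-add from P = (10, 0):
  bit 0 = 0: acc unchanged = O
  bit 1 = 0: acc unchanged = O
  bit 2 = 0: acc unchanged = O
  bit 3 = 1: acc = O + O = O

8P = O


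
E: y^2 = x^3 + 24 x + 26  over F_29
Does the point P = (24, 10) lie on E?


Check whether y^2 = x^3 + 24 x + 26 (mod 29) for (x, y) = (24, 10).
LHS: y^2 = 10^2 mod 29 = 13
RHS: x^3 + 24 x + 26 = 24^3 + 24*24 + 26 mod 29 = 13
LHS = RHS

Yes, on the curve


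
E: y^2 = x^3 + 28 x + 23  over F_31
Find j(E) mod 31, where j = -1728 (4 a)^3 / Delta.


Delta = -16(4 a^3 + 27 b^2) mod 31 = 27
-1728 * (4 a)^3 = -1728 * (4*28)^3 mod 31 = 2
j = 2 * 27^(-1) mod 31 = 15

j = 15 (mod 31)


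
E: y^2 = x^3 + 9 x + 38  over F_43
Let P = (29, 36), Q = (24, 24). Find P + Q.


P != Q, so use the chord formula.
s = (y2 - y1) / (x2 - x1) = (31) / (38) mod 43 = 11
x3 = s^2 - x1 - x2 mod 43 = 11^2 - 29 - 24 = 25
y3 = s (x1 - x3) - y1 mod 43 = 11 * (29 - 25) - 36 = 8

P + Q = (25, 8)


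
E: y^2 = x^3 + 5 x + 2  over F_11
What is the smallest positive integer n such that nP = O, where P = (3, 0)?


Compute successive multiples of P until we hit O:
  1P = (3, 0)
  2P = O

ord(P) = 2


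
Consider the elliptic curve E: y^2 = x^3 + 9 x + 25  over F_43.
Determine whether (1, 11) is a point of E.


Check whether y^2 = x^3 + 9 x + 25 (mod 43) for (x, y) = (1, 11).
LHS: y^2 = 11^2 mod 43 = 35
RHS: x^3 + 9 x + 25 = 1^3 + 9*1 + 25 mod 43 = 35
LHS = RHS

Yes, on the curve


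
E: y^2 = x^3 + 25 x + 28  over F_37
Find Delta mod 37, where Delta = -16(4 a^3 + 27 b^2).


4 a^3 + 27 b^2 = 4*25^3 + 27*28^2 = 62500 + 21168 = 83668
Delta = -16 * (83668) = -1338688
Delta mod 37 = 9

Delta = 9 (mod 37)


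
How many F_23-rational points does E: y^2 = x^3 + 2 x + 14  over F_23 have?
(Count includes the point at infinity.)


For each x in F_23, count y with y^2 = x^3 + 2 x + 14 mod 23:
  x = 2: RHS = 3, y in [7, 16]  -> 2 point(s)
  x = 3: RHS = 1, y in [1, 22]  -> 2 point(s)
  x = 6: RHS = 12, y in [9, 14]  -> 2 point(s)
  x = 7: RHS = 3, y in [7, 16]  -> 2 point(s)
  x = 8: RHS = 13, y in [6, 17]  -> 2 point(s)
  x = 9: RHS = 2, y in [5, 18]  -> 2 point(s)
  x = 12: RHS = 18, y in [8, 15]  -> 2 point(s)
  x = 13: RHS = 6, y in [11, 12]  -> 2 point(s)
  x = 14: RHS = 3, y in [7, 16]  -> 2 point(s)
  x = 16: RHS = 2, y in [5, 18]  -> 2 point(s)
  x = 17: RHS = 16, y in [4, 19]  -> 2 point(s)
  x = 20: RHS = 4, y in [2, 21]  -> 2 point(s)
  x = 21: RHS = 2, y in [5, 18]  -> 2 point(s)
Affine points: 26. Add the point at infinity: total = 27.

#E(F_23) = 27


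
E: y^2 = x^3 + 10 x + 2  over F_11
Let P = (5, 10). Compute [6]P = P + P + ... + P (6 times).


k = 6 = 110_2 (binary, LSB first: 011)
Double-and-add from P = (5, 10):
  bit 0 = 0: acc unchanged = O
  bit 1 = 1: acc = O + (6, 5) = (6, 5)
  bit 2 = 1: acc = (6, 5) + (8, 0) = (6, 6)

6P = (6, 6)


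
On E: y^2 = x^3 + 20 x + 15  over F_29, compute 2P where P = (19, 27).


Doubling: s = (3 x1^2 + a) / (2 y1)
s = (3*19^2 + 20) / (2*27) mod 29 = 7
x3 = s^2 - 2 x1 mod 29 = 7^2 - 2*19 = 11
y3 = s (x1 - x3) - y1 mod 29 = 7 * (19 - 11) - 27 = 0

2P = (11, 0)


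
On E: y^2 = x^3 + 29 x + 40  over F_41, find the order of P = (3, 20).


Compute successive multiples of P until we hit O:
  1P = (3, 20)
  2P = (14, 22)
  3P = (22, 25)
  4P = (18, 30)
  5P = (25, 20)
  6P = (13, 21)
  7P = (0, 9)
  8P = (15, 18)
  ... (continuing to 25P)
  25P = O

ord(P) = 25


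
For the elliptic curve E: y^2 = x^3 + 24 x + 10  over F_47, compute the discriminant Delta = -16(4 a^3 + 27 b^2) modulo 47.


4 a^3 + 27 b^2 = 4*24^3 + 27*10^2 = 55296 + 2700 = 57996
Delta = -16 * (57996) = -927936
Delta mod 47 = 32

Delta = 32 (mod 47)


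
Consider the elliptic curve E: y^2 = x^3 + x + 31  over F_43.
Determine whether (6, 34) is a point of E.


Check whether y^2 = x^3 + 1 x + 31 (mod 43) for (x, y) = (6, 34).
LHS: y^2 = 34^2 mod 43 = 38
RHS: x^3 + 1 x + 31 = 6^3 + 1*6 + 31 mod 43 = 38
LHS = RHS

Yes, on the curve


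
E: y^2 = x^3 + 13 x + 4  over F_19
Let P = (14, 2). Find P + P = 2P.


Doubling: s = (3 x1^2 + a) / (2 y1)
s = (3*14^2 + 13) / (2*2) mod 19 = 3
x3 = s^2 - 2 x1 mod 19 = 3^2 - 2*14 = 0
y3 = s (x1 - x3) - y1 mod 19 = 3 * (14 - 0) - 2 = 2

2P = (0, 2)


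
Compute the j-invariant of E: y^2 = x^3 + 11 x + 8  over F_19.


Delta = -16(4 a^3 + 27 b^2) mod 19 = 9
-1728 * (4 a)^3 = -1728 * (4*11)^3 mod 19 = 7
j = 7 * 9^(-1) mod 19 = 5

j = 5 (mod 19)


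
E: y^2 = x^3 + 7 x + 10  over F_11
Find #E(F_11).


For each x in F_11, count y with y^2 = x^3 + 7 x + 10 mod 11:
  x = 3: RHS = 3, y in [5, 6]  -> 2 point(s)
  x = 4: RHS = 3, y in [5, 6]  -> 2 point(s)
  x = 5: RHS = 5, y in [4, 7]  -> 2 point(s)
  x = 6: RHS = 4, y in [2, 9]  -> 2 point(s)
Affine points: 8. Add the point at infinity: total = 9.

#E(F_11) = 9


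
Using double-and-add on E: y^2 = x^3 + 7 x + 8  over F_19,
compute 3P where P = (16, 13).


k = 3 = 11_2 (binary, LSB first: 11)
Double-and-add from P = (16, 13):
  bit 0 = 1: acc = O + (16, 13) = (16, 13)
  bit 1 = 1: acc = (16, 13) + (4, 10) = (5, 4)

3P = (5, 4)


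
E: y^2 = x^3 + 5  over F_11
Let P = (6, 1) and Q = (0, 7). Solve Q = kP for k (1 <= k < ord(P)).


Enumerate multiples of P until we hit Q = (0, 7):
  1P = (6, 1)
  2P = (0, 4)
  3P = (8, 0)
  4P = (0, 7)
Match found at i = 4.

k = 4


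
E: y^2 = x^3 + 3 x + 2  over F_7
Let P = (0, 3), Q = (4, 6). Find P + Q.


P != Q, so use the chord formula.
s = (y2 - y1) / (x2 - x1) = (3) / (4) mod 7 = 6
x3 = s^2 - x1 - x2 mod 7 = 6^2 - 0 - 4 = 4
y3 = s (x1 - x3) - y1 mod 7 = 6 * (0 - 4) - 3 = 1

P + Q = (4, 1)


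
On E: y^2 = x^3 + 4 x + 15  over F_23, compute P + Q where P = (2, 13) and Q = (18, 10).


P != Q, so use the chord formula.
s = (y2 - y1) / (x2 - x1) = (20) / (16) mod 23 = 7
x3 = s^2 - x1 - x2 mod 23 = 7^2 - 2 - 18 = 6
y3 = s (x1 - x3) - y1 mod 23 = 7 * (2 - 6) - 13 = 5

P + Q = (6, 5)


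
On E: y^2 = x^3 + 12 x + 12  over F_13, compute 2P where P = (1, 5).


Doubling: s = (3 x1^2 + a) / (2 y1)
s = (3*1^2 + 12) / (2*5) mod 13 = 8
x3 = s^2 - 2 x1 mod 13 = 8^2 - 2*1 = 10
y3 = s (x1 - x3) - y1 mod 13 = 8 * (1 - 10) - 5 = 1

2P = (10, 1)


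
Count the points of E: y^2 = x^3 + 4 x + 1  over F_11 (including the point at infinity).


For each x in F_11, count y with y^2 = x^3 + 4 x + 1 mod 11:
  x = 0: RHS = 1, y in [1, 10]  -> 2 point(s)
  x = 4: RHS = 4, y in [2, 9]  -> 2 point(s)
  x = 5: RHS = 3, y in [5, 6]  -> 2 point(s)
  x = 7: RHS = 9, y in [3, 8]  -> 2 point(s)
Affine points: 8. Add the point at infinity: total = 9.

#E(F_11) = 9


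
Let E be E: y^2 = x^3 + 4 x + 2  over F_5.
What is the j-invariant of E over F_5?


Delta = -16(4 a^3 + 27 b^2) mod 5 = 1
-1728 * (4 a)^3 = -1728 * (4*4)^3 mod 5 = 2
j = 2 * 1^(-1) mod 5 = 2

j = 2 (mod 5)


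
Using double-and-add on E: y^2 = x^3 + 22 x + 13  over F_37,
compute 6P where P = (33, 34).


k = 6 = 110_2 (binary, LSB first: 011)
Double-and-add from P = (33, 34):
  bit 0 = 0: acc unchanged = O
  bit 1 = 1: acc = O + (29, 18) = (29, 18)
  bit 2 = 1: acc = (29, 18) + (6, 18) = (2, 19)

6P = (2, 19)


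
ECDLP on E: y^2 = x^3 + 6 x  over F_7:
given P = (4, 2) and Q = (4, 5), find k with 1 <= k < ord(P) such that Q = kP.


Enumerate multiples of P until we hit Q = (4, 5):
  1P = (4, 2)
  2P = (1, 0)
  3P = (4, 5)
Match found at i = 3.

k = 3


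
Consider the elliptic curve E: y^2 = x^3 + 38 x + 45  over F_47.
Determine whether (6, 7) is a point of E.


Check whether y^2 = x^3 + 38 x + 45 (mod 47) for (x, y) = (6, 7).
LHS: y^2 = 7^2 mod 47 = 2
RHS: x^3 + 38 x + 45 = 6^3 + 38*6 + 45 mod 47 = 19
LHS != RHS

No, not on the curve


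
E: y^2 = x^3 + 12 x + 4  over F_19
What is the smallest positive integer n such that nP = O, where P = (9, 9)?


Compute successive multiples of P until we hit O:
  1P = (9, 9)
  2P = (8, 2)
  3P = (13, 1)
  4P = (1, 13)
  5P = (14, 3)
  6P = (2, 13)
  7P = (6, 11)
  8P = (15, 14)
  ... (continuing to 23P)
  23P = O

ord(P) = 23


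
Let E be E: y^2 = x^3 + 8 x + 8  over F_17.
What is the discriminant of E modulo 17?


4 a^3 + 27 b^2 = 4*8^3 + 27*8^2 = 2048 + 1728 = 3776
Delta = -16 * (3776) = -60416
Delta mod 17 = 2

Delta = 2 (mod 17)


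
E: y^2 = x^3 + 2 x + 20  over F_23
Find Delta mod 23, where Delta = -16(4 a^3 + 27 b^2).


4 a^3 + 27 b^2 = 4*2^3 + 27*20^2 = 32 + 10800 = 10832
Delta = -16 * (10832) = -173312
Delta mod 23 = 16

Delta = 16 (mod 23)


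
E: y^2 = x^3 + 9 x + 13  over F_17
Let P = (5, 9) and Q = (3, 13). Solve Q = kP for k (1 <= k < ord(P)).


Enumerate multiples of P until we hit Q = (3, 13):
  1P = (5, 9)
  2P = (8, 11)
  3P = (12, 9)
  4P = (0, 8)
  5P = (10, 7)
  6P = (11, 7)
  7P = (3, 13)
Match found at i = 7.

k = 7


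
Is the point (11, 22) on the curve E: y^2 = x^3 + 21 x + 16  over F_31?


Check whether y^2 = x^3 + 21 x + 16 (mod 31) for (x, y) = (11, 22).
LHS: y^2 = 22^2 mod 31 = 19
RHS: x^3 + 21 x + 16 = 11^3 + 21*11 + 16 mod 31 = 28
LHS != RHS

No, not on the curve


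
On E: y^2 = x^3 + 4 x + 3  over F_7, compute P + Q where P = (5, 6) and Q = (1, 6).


P != Q, so use the chord formula.
s = (y2 - y1) / (x2 - x1) = (0) / (3) mod 7 = 0
x3 = s^2 - x1 - x2 mod 7 = 0^2 - 5 - 1 = 1
y3 = s (x1 - x3) - y1 mod 7 = 0 * (5 - 1) - 6 = 1

P + Q = (1, 1)


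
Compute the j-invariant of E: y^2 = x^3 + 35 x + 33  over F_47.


Delta = -16(4 a^3 + 27 b^2) mod 47 = 23
-1728 * (4 a)^3 = -1728 * (4*35)^3 mod 47 = 36
j = 36 * 23^(-1) mod 47 = 22

j = 22 (mod 47)


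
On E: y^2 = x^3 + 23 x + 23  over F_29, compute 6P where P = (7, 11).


k = 6 = 110_2 (binary, LSB first: 011)
Double-and-add from P = (7, 11):
  bit 0 = 0: acc unchanged = O
  bit 1 = 1: acc = O + (10, 8) = (10, 8)
  bit 2 = 1: acc = (10, 8) + (0, 9) = (28, 17)

6P = (28, 17)


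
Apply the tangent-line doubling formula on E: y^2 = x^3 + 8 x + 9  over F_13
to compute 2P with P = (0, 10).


Doubling: s = (3 x1^2 + a) / (2 y1)
s = (3*0^2 + 8) / (2*10) mod 13 = 3
x3 = s^2 - 2 x1 mod 13 = 3^2 - 2*0 = 9
y3 = s (x1 - x3) - y1 mod 13 = 3 * (0 - 9) - 10 = 2

2P = (9, 2)


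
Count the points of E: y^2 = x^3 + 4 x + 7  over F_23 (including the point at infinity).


For each x in F_23, count y with y^2 = x^3 + 4 x + 7 mod 23:
  x = 1: RHS = 12, y in [9, 14]  -> 2 point(s)
  x = 2: RHS = 0, y in [0]  -> 1 point(s)
  x = 3: RHS = 0, y in [0]  -> 1 point(s)
  x = 4: RHS = 18, y in [8, 15]  -> 2 point(s)
  x = 9: RHS = 13, y in [6, 17]  -> 2 point(s)
  x = 10: RHS = 12, y in [9, 14]  -> 2 point(s)
  x = 11: RHS = 2, y in [5, 18]  -> 2 point(s)
  x = 12: RHS = 12, y in [9, 14]  -> 2 point(s)
  x = 13: RHS = 2, y in [5, 18]  -> 2 point(s)
  x = 14: RHS = 1, y in [1, 22]  -> 2 point(s)
  x = 16: RHS = 4, y in [2, 21]  -> 2 point(s)
  x = 18: RHS = 0, y in [0]  -> 1 point(s)
  x = 22: RHS = 2, y in [5, 18]  -> 2 point(s)
Affine points: 23. Add the point at infinity: total = 24.

#E(F_23) = 24


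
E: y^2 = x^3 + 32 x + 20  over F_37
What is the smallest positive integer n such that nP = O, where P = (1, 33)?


Compute successive multiples of P until we hit O:
  1P = (1, 33)
  2P = (5, 3)
  3P = (4, 8)
  4P = (11, 1)
  5P = (16, 15)
  6P = (17, 1)
  7P = (23, 11)
  8P = (14, 17)
  ... (continuing to 30P)
  30P = O

ord(P) = 30


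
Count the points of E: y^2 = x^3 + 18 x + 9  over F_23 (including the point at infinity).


For each x in F_23, count y with y^2 = x^3 + 18 x + 9 mod 23:
  x = 0: RHS = 9, y in [3, 20]  -> 2 point(s)
  x = 7: RHS = 18, y in [8, 15]  -> 2 point(s)
  x = 9: RHS = 3, y in [7, 16]  -> 2 point(s)
  x = 10: RHS = 16, y in [4, 19]  -> 2 point(s)
  x = 13: RHS = 2, y in [5, 18]  -> 2 point(s)
  x = 16: RHS = 0, y in [0]  -> 1 point(s)
  x = 18: RHS = 1, y in [1, 22]  -> 2 point(s)
  x = 22: RHS = 13, y in [6, 17]  -> 2 point(s)
Affine points: 15. Add the point at infinity: total = 16.

#E(F_23) = 16


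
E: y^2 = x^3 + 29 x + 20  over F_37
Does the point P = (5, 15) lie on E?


Check whether y^2 = x^3 + 29 x + 20 (mod 37) for (x, y) = (5, 15).
LHS: y^2 = 15^2 mod 37 = 3
RHS: x^3 + 29 x + 20 = 5^3 + 29*5 + 20 mod 37 = 31
LHS != RHS

No, not on the curve


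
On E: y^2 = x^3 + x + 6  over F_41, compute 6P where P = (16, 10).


k = 6 = 110_2 (binary, LSB first: 011)
Double-and-add from P = (16, 10):
  bit 0 = 0: acc unchanged = O
  bit 1 = 1: acc = O + (40, 2) = (40, 2)
  bit 2 = 1: acc = (40, 2) + (3, 35) = (2, 4)

6P = (2, 4)


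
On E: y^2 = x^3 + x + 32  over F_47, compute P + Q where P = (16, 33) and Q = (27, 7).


P != Q, so use the chord formula.
s = (y2 - y1) / (x2 - x1) = (21) / (11) mod 47 = 19
x3 = s^2 - x1 - x2 mod 47 = 19^2 - 16 - 27 = 36
y3 = s (x1 - x3) - y1 mod 47 = 19 * (16 - 36) - 33 = 10

P + Q = (36, 10)


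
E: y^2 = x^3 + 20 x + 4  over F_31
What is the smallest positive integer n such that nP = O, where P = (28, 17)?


Compute successive multiples of P until we hit O:
  1P = (28, 17)
  2P = (0, 29)
  3P = (19, 19)
  4P = (25, 3)
  5P = (17, 24)
  6P = (11, 6)
  7P = (1, 26)
  8P = (9, 18)
  ... (continuing to 31P)
  31P = O

ord(P) = 31


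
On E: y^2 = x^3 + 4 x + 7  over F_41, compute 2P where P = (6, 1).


Doubling: s = (3 x1^2 + a) / (2 y1)
s = (3*6^2 + 4) / (2*1) mod 41 = 15
x3 = s^2 - 2 x1 mod 41 = 15^2 - 2*6 = 8
y3 = s (x1 - x3) - y1 mod 41 = 15 * (6 - 8) - 1 = 10

2P = (8, 10)


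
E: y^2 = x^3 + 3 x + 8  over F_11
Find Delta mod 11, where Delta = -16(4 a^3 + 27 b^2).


4 a^3 + 27 b^2 = 4*3^3 + 27*8^2 = 108 + 1728 = 1836
Delta = -16 * (1836) = -29376
Delta mod 11 = 5

Delta = 5 (mod 11)


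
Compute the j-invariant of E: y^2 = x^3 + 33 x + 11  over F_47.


Delta = -16(4 a^3 + 27 b^2) mod 47 = 16
-1728 * (4 a)^3 = -1728 * (4*33)^3 mod 47 = 18
j = 18 * 16^(-1) mod 47 = 7

j = 7 (mod 47)


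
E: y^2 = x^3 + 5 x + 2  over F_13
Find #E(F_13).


For each x in F_13, count y with y^2 = x^3 + 5 x + 2 mod 13:
  x = 5: RHS = 9, y in [3, 10]  -> 2 point(s)
  x = 6: RHS = 1, y in [1, 12]  -> 2 point(s)
  x = 7: RHS = 3, y in [4, 9]  -> 2 point(s)
  x = 9: RHS = 9, y in [3, 10]  -> 2 point(s)
  x = 10: RHS = 12, y in [5, 8]  -> 2 point(s)
  x = 11: RHS = 10, y in [6, 7]  -> 2 point(s)
  x = 12: RHS = 9, y in [3, 10]  -> 2 point(s)
Affine points: 14. Add the point at infinity: total = 15.

#E(F_13) = 15


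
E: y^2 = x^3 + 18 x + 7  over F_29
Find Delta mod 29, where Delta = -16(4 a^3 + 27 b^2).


4 a^3 + 27 b^2 = 4*18^3 + 27*7^2 = 23328 + 1323 = 24651
Delta = -16 * (24651) = -394416
Delta mod 29 = 13

Delta = 13 (mod 29)


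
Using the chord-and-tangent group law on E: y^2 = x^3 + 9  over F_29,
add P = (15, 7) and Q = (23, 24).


P != Q, so use the chord formula.
s = (y2 - y1) / (x2 - x1) = (17) / (8) mod 29 = 13
x3 = s^2 - x1 - x2 mod 29 = 13^2 - 15 - 23 = 15
y3 = s (x1 - x3) - y1 mod 29 = 13 * (15 - 15) - 7 = 22

P + Q = (15, 22)


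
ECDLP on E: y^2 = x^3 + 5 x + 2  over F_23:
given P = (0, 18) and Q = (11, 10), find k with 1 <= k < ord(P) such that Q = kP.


Enumerate multiples of P until we hit Q = (11, 10):
  1P = (0, 18)
  2P = (6, 8)
  3P = (7, 9)
  4P = (20, 11)
  5P = (11, 10)
Match found at i = 5.

k = 5


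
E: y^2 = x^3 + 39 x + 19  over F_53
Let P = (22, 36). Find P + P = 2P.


Doubling: s = (3 x1^2 + a) / (2 y1)
s = (3*22^2 + 39) / (2*36) mod 53 = 45
x3 = s^2 - 2 x1 mod 53 = 45^2 - 2*22 = 20
y3 = s (x1 - x3) - y1 mod 53 = 45 * (22 - 20) - 36 = 1

2P = (20, 1)


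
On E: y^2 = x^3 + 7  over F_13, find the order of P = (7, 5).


Compute successive multiples of P until we hit O:
  1P = (7, 5)
  2P = (8, 5)
  3P = (11, 8)
  4P = (11, 5)
  5P = (8, 8)
  6P = (7, 8)
  7P = O

ord(P) = 7


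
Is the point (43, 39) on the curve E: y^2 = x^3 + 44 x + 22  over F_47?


Check whether y^2 = x^3 + 44 x + 22 (mod 47) for (x, y) = (43, 39).
LHS: y^2 = 39^2 mod 47 = 17
RHS: x^3 + 44 x + 22 = 43^3 + 44*43 + 22 mod 47 = 17
LHS = RHS

Yes, on the curve


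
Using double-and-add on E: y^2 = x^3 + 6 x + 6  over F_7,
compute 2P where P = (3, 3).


k = 2 = 10_2 (binary, LSB first: 01)
Double-and-add from P = (3, 3):
  bit 0 = 0: acc unchanged = O
  bit 1 = 1: acc = O + (5, 0) = (5, 0)

2P = (5, 0)


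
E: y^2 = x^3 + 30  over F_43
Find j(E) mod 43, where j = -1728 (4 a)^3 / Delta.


Delta = -16(4 a^3 + 27 b^2) mod 43 = 6
-1728 * (4 a)^3 = -1728 * (4*0)^3 mod 43 = 0
j = 0 * 6^(-1) mod 43 = 0

j = 0 (mod 43)


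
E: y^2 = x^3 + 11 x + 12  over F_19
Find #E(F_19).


For each x in F_19, count y with y^2 = x^3 + 11 x + 12 mod 19:
  x = 1: RHS = 5, y in [9, 10]  -> 2 point(s)
  x = 2: RHS = 4, y in [2, 17]  -> 2 point(s)
  x = 4: RHS = 6, y in [5, 14]  -> 2 point(s)
  x = 6: RHS = 9, y in [3, 16]  -> 2 point(s)
  x = 8: RHS = 4, y in [2, 17]  -> 2 point(s)
  x = 9: RHS = 4, y in [2, 17]  -> 2 point(s)
  x = 10: RHS = 1, y in [1, 18]  -> 2 point(s)
  x = 11: RHS = 1, y in [1, 18]  -> 2 point(s)
  x = 16: RHS = 9, y in [3, 16]  -> 2 point(s)
  x = 17: RHS = 1, y in [1, 18]  -> 2 point(s)
  x = 18: RHS = 0, y in [0]  -> 1 point(s)
Affine points: 21. Add the point at infinity: total = 22.

#E(F_19) = 22


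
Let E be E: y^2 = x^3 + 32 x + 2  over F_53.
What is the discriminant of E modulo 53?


4 a^3 + 27 b^2 = 4*32^3 + 27*2^2 = 131072 + 108 = 131180
Delta = -16 * (131180) = -2098880
Delta mod 53 = 26

Delta = 26 (mod 53)


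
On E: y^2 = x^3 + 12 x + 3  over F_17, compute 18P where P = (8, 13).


k = 18 = 10010_2 (binary, LSB first: 01001)
Double-and-add from P = (8, 13):
  bit 0 = 0: acc unchanged = O
  bit 1 = 1: acc = O + (1, 4) = (1, 4)
  bit 2 = 0: acc unchanged = (1, 4)
  bit 3 = 0: acc unchanged = (1, 4)
  bit 4 = 1: acc = (1, 4) + (4, 8) = (10, 1)

18P = (10, 1)


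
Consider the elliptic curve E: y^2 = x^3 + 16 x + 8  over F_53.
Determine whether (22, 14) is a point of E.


Check whether y^2 = x^3 + 16 x + 8 (mod 53) for (x, y) = (22, 14).
LHS: y^2 = 14^2 mod 53 = 37
RHS: x^3 + 16 x + 8 = 22^3 + 16*22 + 8 mod 53 = 37
LHS = RHS

Yes, on the curve


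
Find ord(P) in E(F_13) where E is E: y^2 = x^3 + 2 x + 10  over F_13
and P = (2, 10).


Compute successive multiples of P until we hit O:
  1P = (2, 10)
  2P = (0, 7)
  3P = (10, 4)
  4P = (4, 11)
  5P = (4, 2)
  6P = (10, 9)
  7P = (0, 6)
  8P = (2, 3)
  ... (continuing to 9P)
  9P = O

ord(P) = 9


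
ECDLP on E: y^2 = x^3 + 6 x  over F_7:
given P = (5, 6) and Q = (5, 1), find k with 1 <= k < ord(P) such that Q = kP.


Enumerate multiples of P until we hit Q = (5, 1):
  1P = (5, 6)
  2P = (1, 0)
  3P = (5, 1)
Match found at i = 3.

k = 3


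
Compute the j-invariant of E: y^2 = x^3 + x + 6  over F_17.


Delta = -16(4 a^3 + 27 b^2) mod 17 = 7
-1728 * (4 a)^3 = -1728 * (4*1)^3 mod 17 = 10
j = 10 * 7^(-1) mod 17 = 16

j = 16 (mod 17)


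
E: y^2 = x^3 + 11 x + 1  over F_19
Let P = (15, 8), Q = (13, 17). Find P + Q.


P != Q, so use the chord formula.
s = (y2 - y1) / (x2 - x1) = (9) / (17) mod 19 = 5
x3 = s^2 - x1 - x2 mod 19 = 5^2 - 15 - 13 = 16
y3 = s (x1 - x3) - y1 mod 19 = 5 * (15 - 16) - 8 = 6

P + Q = (16, 6)


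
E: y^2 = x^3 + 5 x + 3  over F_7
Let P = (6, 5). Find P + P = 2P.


Doubling: s = (3 x1^2 + a) / (2 y1)
s = (3*6^2 + 5) / (2*5) mod 7 = 5
x3 = s^2 - 2 x1 mod 7 = 5^2 - 2*6 = 6
y3 = s (x1 - x3) - y1 mod 7 = 5 * (6 - 6) - 5 = 2

2P = (6, 2)


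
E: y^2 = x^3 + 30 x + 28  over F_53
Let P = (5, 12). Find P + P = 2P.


Doubling: s = (3 x1^2 + a) / (2 y1)
s = (3*5^2 + 30) / (2*12) mod 53 = 11
x3 = s^2 - 2 x1 mod 53 = 11^2 - 2*5 = 5
y3 = s (x1 - x3) - y1 mod 53 = 11 * (5 - 5) - 12 = 41

2P = (5, 41)


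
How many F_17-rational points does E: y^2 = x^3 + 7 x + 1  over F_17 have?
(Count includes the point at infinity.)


For each x in F_17, count y with y^2 = x^3 + 7 x + 1 mod 17:
  x = 0: RHS = 1, y in [1, 16]  -> 2 point(s)
  x = 1: RHS = 9, y in [3, 14]  -> 2 point(s)
  x = 3: RHS = 15, y in [7, 10]  -> 2 point(s)
  x = 4: RHS = 8, y in [5, 12]  -> 2 point(s)
  x = 5: RHS = 8, y in [5, 12]  -> 2 point(s)
  x = 6: RHS = 4, y in [2, 15]  -> 2 point(s)
  x = 7: RHS = 2, y in [6, 11]  -> 2 point(s)
  x = 8: RHS = 8, y in [5, 12]  -> 2 point(s)
  x = 10: RHS = 0, y in [0]  -> 1 point(s)
  x = 11: RHS = 15, y in [7, 10]  -> 2 point(s)
  x = 14: RHS = 4, y in [2, 15]  -> 2 point(s)
  x = 15: RHS = 13, y in [8, 9]  -> 2 point(s)
Affine points: 23. Add the point at infinity: total = 24.

#E(F_17) = 24


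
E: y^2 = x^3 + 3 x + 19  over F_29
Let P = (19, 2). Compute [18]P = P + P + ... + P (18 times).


k = 18 = 10010_2 (binary, LSB first: 01001)
Double-and-add from P = (19, 2):
  bit 0 = 0: acc unchanged = O
  bit 1 = 1: acc = O + (7, 8) = (7, 8)
  bit 2 = 0: acc unchanged = (7, 8)
  bit 3 = 0: acc unchanged = (7, 8)
  bit 4 = 1: acc = (7, 8) + (21, 11) = (8, 27)

18P = (8, 27)


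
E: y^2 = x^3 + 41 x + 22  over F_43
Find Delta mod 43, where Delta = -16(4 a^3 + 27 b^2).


4 a^3 + 27 b^2 = 4*41^3 + 27*22^2 = 275684 + 13068 = 288752
Delta = -16 * (288752) = -4620032
Delta mod 43 = 17

Delta = 17 (mod 43)


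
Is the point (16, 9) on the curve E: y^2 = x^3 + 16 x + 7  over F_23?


Check whether y^2 = x^3 + 16 x + 7 (mod 23) for (x, y) = (16, 9).
LHS: y^2 = 9^2 mod 23 = 12
RHS: x^3 + 16 x + 7 = 16^3 + 16*16 + 7 mod 23 = 12
LHS = RHS

Yes, on the curve


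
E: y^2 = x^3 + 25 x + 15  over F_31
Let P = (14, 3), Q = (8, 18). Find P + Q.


P != Q, so use the chord formula.
s = (y2 - y1) / (x2 - x1) = (15) / (25) mod 31 = 13
x3 = s^2 - x1 - x2 mod 31 = 13^2 - 14 - 8 = 23
y3 = s (x1 - x3) - y1 mod 31 = 13 * (14 - 23) - 3 = 4

P + Q = (23, 4)


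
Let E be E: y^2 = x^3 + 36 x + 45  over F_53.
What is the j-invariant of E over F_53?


Delta = -16(4 a^3 + 27 b^2) mod 53 = 1
-1728 * (4 a)^3 = -1728 * (4*36)^3 mod 53 = 39
j = 39 * 1^(-1) mod 53 = 39

j = 39 (mod 53)


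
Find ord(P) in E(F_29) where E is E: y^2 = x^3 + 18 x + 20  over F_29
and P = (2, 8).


Compute successive multiples of P until we hit O:
  1P = (2, 8)
  2P = (19, 0)
  3P = (2, 21)
  4P = O

ord(P) = 4


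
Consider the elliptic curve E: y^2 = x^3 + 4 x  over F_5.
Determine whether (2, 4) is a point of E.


Check whether y^2 = x^3 + 4 x + 0 (mod 5) for (x, y) = (2, 4).
LHS: y^2 = 4^2 mod 5 = 1
RHS: x^3 + 4 x + 0 = 2^3 + 4*2 + 0 mod 5 = 1
LHS = RHS

Yes, on the curve


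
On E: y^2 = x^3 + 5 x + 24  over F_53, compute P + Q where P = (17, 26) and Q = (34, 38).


P != Q, so use the chord formula.
s = (y2 - y1) / (x2 - x1) = (12) / (17) mod 53 = 35
x3 = s^2 - x1 - x2 mod 53 = 35^2 - 17 - 34 = 8
y3 = s (x1 - x3) - y1 mod 53 = 35 * (17 - 8) - 26 = 24

P + Q = (8, 24)


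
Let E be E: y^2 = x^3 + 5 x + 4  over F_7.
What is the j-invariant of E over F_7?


Delta = -16(4 a^3 + 27 b^2) mod 7 = 5
-1728 * (4 a)^3 = -1728 * (4*5)^3 mod 7 = 6
j = 6 * 5^(-1) mod 7 = 4

j = 4 (mod 7)


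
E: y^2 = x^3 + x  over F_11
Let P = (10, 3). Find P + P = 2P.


Doubling: s = (3 x1^2 + a) / (2 y1)
s = (3*10^2 + 1) / (2*3) mod 11 = 8
x3 = s^2 - 2 x1 mod 11 = 8^2 - 2*10 = 0
y3 = s (x1 - x3) - y1 mod 11 = 8 * (10 - 0) - 3 = 0

2P = (0, 0)


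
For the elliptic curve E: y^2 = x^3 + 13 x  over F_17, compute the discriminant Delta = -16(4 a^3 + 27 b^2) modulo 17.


4 a^3 + 27 b^2 = 4*13^3 + 27*0^2 = 8788 + 0 = 8788
Delta = -16 * (8788) = -140608
Delta mod 17 = 16

Delta = 16 (mod 17)


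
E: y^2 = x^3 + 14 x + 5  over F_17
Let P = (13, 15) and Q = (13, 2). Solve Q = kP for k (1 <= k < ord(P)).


Enumerate multiples of P until we hit Q = (13, 2):
  1P = (13, 15)
  2P = (6, 4)
  3P = (14, 15)
  4P = (7, 2)
  5P = (5, 8)
  6P = (8, 0)
  7P = (5, 9)
  8P = (7, 15)
  9P = (14, 2)
  10P = (6, 13)
  11P = (13, 2)
Match found at i = 11.

k = 11


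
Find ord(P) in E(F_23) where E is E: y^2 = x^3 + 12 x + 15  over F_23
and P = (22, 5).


Compute successive multiples of P until we hit O:
  1P = (22, 5)
  2P = (10, 13)
  3P = (17, 7)
  4P = (9, 22)
  5P = (8, 5)
  6P = (16, 18)
  7P = (21, 12)
  8P = (6, 21)
  ... (continuing to 33P)
  33P = O

ord(P) = 33


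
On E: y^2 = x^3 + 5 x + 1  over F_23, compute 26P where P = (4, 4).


k = 26 = 11010_2 (binary, LSB first: 01011)
Double-and-add from P = (4, 4):
  bit 0 = 0: acc unchanged = O
  bit 1 = 1: acc = O + (19, 3) = (19, 3)
  bit 2 = 0: acc unchanged = (19, 3)
  bit 3 = 1: acc = (19, 3) + (5, 6) = (17, 13)
  bit 4 = 1: acc = (17, 13) + (14, 3) = (21, 12)

26P = (21, 12)


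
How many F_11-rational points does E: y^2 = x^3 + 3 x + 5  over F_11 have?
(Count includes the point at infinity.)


For each x in F_11, count y with y^2 = x^3 + 3 x + 5 mod 11:
  x = 0: RHS = 5, y in [4, 7]  -> 2 point(s)
  x = 1: RHS = 9, y in [3, 8]  -> 2 point(s)
  x = 4: RHS = 4, y in [2, 9]  -> 2 point(s)
  x = 10: RHS = 1, y in [1, 10]  -> 2 point(s)
Affine points: 8. Add the point at infinity: total = 9.

#E(F_11) = 9


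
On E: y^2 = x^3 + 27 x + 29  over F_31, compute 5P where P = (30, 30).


k = 5 = 101_2 (binary, LSB first: 101)
Double-and-add from P = (30, 30):
  bit 0 = 1: acc = O + (30, 30) = (30, 30)
  bit 1 = 0: acc unchanged = (30, 30)
  bit 2 = 1: acc = (30, 30) + (5, 14) = (10, 20)

5P = (10, 20)


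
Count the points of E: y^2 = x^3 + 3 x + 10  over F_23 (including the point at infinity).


For each x in F_23, count y with y^2 = x^3 + 3 x + 10 mod 23:
  x = 2: RHS = 1, y in [1, 22]  -> 2 point(s)
  x = 3: RHS = 0, y in [0]  -> 1 point(s)
  x = 5: RHS = 12, y in [9, 14]  -> 2 point(s)
  x = 7: RHS = 6, y in [11, 12]  -> 2 point(s)
  x = 12: RHS = 3, y in [7, 16]  -> 2 point(s)
  x = 14: RHS = 13, y in [6, 17]  -> 2 point(s)
  x = 15: RHS = 3, y in [7, 16]  -> 2 point(s)
  x = 17: RHS = 6, y in [11, 12]  -> 2 point(s)
  x = 18: RHS = 8, y in [10, 13]  -> 2 point(s)
  x = 19: RHS = 3, y in [7, 16]  -> 2 point(s)
  x = 22: RHS = 6, y in [11, 12]  -> 2 point(s)
Affine points: 21. Add the point at infinity: total = 22.

#E(F_23) = 22


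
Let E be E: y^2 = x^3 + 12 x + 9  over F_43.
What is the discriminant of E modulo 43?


4 a^3 + 27 b^2 = 4*12^3 + 27*9^2 = 6912 + 2187 = 9099
Delta = -16 * (9099) = -145584
Delta mod 43 = 14

Delta = 14 (mod 43)


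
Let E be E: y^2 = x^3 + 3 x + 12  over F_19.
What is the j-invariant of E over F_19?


Delta = -16(4 a^3 + 27 b^2) mod 19 = 18
-1728 * (4 a)^3 = -1728 * (4*3)^3 mod 19 = 18
j = 18 * 18^(-1) mod 19 = 1

j = 1 (mod 19)


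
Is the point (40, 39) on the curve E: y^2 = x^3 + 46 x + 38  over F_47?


Check whether y^2 = x^3 + 46 x + 38 (mod 47) for (x, y) = (40, 39).
LHS: y^2 = 39^2 mod 47 = 17
RHS: x^3 + 46 x + 38 = 40^3 + 46*40 + 38 mod 47 = 31
LHS != RHS

No, not on the curve


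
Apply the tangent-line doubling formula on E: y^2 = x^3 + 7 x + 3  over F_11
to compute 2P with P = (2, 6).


Doubling: s = (3 x1^2 + a) / (2 y1)
s = (3*2^2 + 7) / (2*6) mod 11 = 8
x3 = s^2 - 2 x1 mod 11 = 8^2 - 2*2 = 5
y3 = s (x1 - x3) - y1 mod 11 = 8 * (2 - 5) - 6 = 3

2P = (5, 3)
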